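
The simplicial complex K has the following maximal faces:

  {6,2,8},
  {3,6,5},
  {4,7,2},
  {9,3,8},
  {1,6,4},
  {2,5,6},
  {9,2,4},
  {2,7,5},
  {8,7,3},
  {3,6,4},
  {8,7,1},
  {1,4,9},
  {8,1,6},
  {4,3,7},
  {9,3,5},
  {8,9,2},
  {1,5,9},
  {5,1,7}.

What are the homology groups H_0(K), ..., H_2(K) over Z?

Order the vertices as 1 < 2 < 3 < 4 < 5 < 6 < 7 < 8 < 9. Listing each simplex with vertices in this order, K has dimension 2 with simplices:

  0-simplices (9): [1], [2], [3], [4], [5], [6], [7], [8], [9]
  1-simplices (27): (27 of them)
  2-simplices (18): [1,4,6], [1,4,9], [1,5,7], [1,5,9], [1,6,8], [1,7,8], [2,4,7], [2,4,9], [2,5,6], [2,5,7], [2,6,8], [2,8,9], [3,4,6], [3,4,7], [3,5,6], [3,5,9], [3,7,8], [3,8,9]

giving chain groups C_0 ≅ Z^9, C_1 ≅ Z^27, C_2 ≅ Z^18.

Boundary ∂_1: C_1 → C_0 sends each edge [p,q] (with p < q) to q − p. For instance
  ∂[5,7] = [7] − [5].
The resulting 9×27 matrix has rank 8, and its Smith normal form has invariant factors (1,1,1,1,1,1,1,1).

The boundary map ∂_2: C_2 → C_1 maps a triangle to the signed sum of its edges. For instance
  ∂[2,4,9] = [4,9] − [2,9] + [2,4],
  ∂[3,4,6] = [4,6] − [3,6] + [3,4].
The 27×18 boundary matrix has rank 17 and Smith normal form diag(1,1,1,1,1,1,1,1,1,1,1,1,1,1,1,1,1).

Computing H_k = (kernel of ∂_k) / (image of ∂_{k+1}):

  H_0: rank C_0 − rank ∂_1 = 9 − 8 = 1, and the invariant factors of ∂_1 are all 1, so H_0 ≅ Z.
  H_1: rank ker ∂_1 − rank ∂_2 = (27 − 8) − 17 = 2, and the invariant factors of ∂_2 are all 1, so H_1 ≅ Z^2.
  H_2: rank ker ∂_2 − rank ∂_3 = (18 − 17) − 0 = 1, and there is no ∂_3, so H_2 ≅ Z.

H_0 = Z,  H_1 = Z^2,  H_2 = Z.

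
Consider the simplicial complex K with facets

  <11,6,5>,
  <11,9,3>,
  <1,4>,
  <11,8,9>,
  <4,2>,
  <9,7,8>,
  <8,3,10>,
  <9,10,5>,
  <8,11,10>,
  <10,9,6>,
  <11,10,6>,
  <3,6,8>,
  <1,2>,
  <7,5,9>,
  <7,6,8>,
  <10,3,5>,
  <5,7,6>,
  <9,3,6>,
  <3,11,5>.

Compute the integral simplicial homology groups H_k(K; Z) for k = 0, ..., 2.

K has 11 vertices, 27 edges, 16 triangles.
rank ∂_0 = 0, rank ∂_1 = 9 ⇒ b_0 = 11 − 0 − 9 = 2; all invariant factors of ∂_1 are 1 so no torsion. So H_0 = Z^2.
rank ∂_1 = 9, rank ∂_2 = 15 ⇒ b_1 = 27 − 9 − 15 = 3; all invariant factors of ∂_2 are 1 so no torsion. So H_1 = Z^3.
rank ∂_2 = 15, rank ∂_3 = 0 ⇒ b_2 = 16 − 15 − 0 = 1. So H_2 = Z.

H_0 ≅ Z^2,  H_1 ≅ Z^3,  H_2 ≅ Z.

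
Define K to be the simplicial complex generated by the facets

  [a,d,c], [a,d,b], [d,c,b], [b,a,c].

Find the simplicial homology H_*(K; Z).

H_0 ≅ Z,  H_1 = 0,  H_2 ≅ Z.

Order the vertices as a < b < c < d. Listing each simplex with vertices in this order, K has dimension 2 with simplices:

  0-simplices (4): a, b, c, d
  1-simplices (6): ab, ac, ad, bc, bd, cd
  2-simplices (4): abc, abd, acd, bcd

giving chain groups C_0 ≅ Z^4, C_1 ≅ Z^6, C_2 ≅ Z^4.

∂_1: C_1 → C_0 maps an edge to its endpoints' difference, ∂[p,q] = q − p.
The 4×6 boundary matrix has rank 3 and Smith normal form diag(1,1,1).

The boundary map ∂_2: C_2 → C_1 maps a triangle to the signed sum of its edges. For instance
  ∂acd = cd − ad + ac,
  ∂abc = bc − ac + ab.
This gives a 6×4 integer matrix of rank 3; reducing to Smith normal form yields diagonal entries (1,1,1).

Computing H_k = (kernel of ∂_k) / (image of ∂_{k+1}):

  H_0: rank C_0 − rank ∂_1 = 4 − 3 = 1, and the invariant factors of ∂_1 are all 1, so H_0 = Z.
  H_1: rank ker ∂_1 − rank ∂_2 = (6 − 3) − 3 = 0, and the invariant factors of ∂_2 are all 1, so H_1 = 0.
  H_2: rank ker ∂_2 − rank ∂_3 = (4 − 3) − 0 = 1, and there is no ∂_3, so H_2 = Z.

(K is a triangulation of the 2-sphere S^2.)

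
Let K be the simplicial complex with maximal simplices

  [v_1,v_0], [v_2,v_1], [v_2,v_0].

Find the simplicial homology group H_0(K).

H_0 = Z.

K has 3 vertices, 3 edges.
rank ∂_0 = 0, rank ∂_1 = 2 ⇒ b_0 = 3 − 0 − 2 = 1; all invariant factors of ∂_1 are 1 so no torsion. So H_0 = Z.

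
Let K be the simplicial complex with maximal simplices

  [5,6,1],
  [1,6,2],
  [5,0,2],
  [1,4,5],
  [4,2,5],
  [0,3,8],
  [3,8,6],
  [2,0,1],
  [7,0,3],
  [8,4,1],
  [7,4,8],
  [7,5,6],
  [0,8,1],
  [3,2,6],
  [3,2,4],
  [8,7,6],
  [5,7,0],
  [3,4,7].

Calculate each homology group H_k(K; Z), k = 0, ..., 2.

Take the total order 0 < 1 < 2 < 3 < 4 < 5 < 6 < 7 < 8 on the vertex set. Then K (dimension 2) consists of the simplices:

  0-simplices (9): [0], [1], [2], [3], [4], [5], [6], [7], [8]
  1-simplices (27): (27 of them)
  2-simplices (18): [0,1,2], [0,1,8], [0,2,5], [0,3,7], [0,3,8], [0,5,7], [1,2,6], [1,4,5], [1,4,8], [1,5,6], [2,3,4], [2,3,6], [2,4,5], [3,4,7], [3,6,8], [4,7,8], [5,6,7], [6,7,8]

Hence C_0 ≅ Z^9, C_1 ≅ Z^27, C_2 ≅ Z^18.

Boundary ∂_1: C_1 → C_0 maps an edge to its endpoints' difference, ∂[p,q] = q − p. For instance
  ∂[2,4] = [4] − [2].
The 9×27 boundary matrix has rank 8 and Smith normal form diag(1,1,1,1,1,1,1,1).

∂_2: C_2 → C_1 acts by ∂[p,q,r] = [q,r] − [p,r] + [p,q]. For instance
  ∂[3,4,7] = [4,7] − [3,7] + [3,4],
  ∂[1,2,6] = [2,6] − [1,6] + [1,2].
This gives a 27×18 integer matrix of rank 18; reducing to Smith normal form yields diagonal entries (1,1,1,1,1,1,1,1,1,1,1,1,1,1,1,1,1,2).

From H_k ≅ ker(∂_k) / im(∂_{k+1}) we obtain:

  H_0: rank C_0 − rank ∂_1 = 9 − 8 = 1, and the invariant factors of ∂_1 are all 1, so H_0 ≅ Z.
  H_1: rank ker ∂_1 − rank ∂_2 = (27 − 8) − 18 = 1, and ∂_2 has invariant factor 2 > 1, so H_1 ≅ Z ⊕ Z_2.
  H_2: rank ker ∂_2 − rank ∂_3 = (18 − 18) − 0 = 0, and there is no ∂_3, so H_2 ≅ 0.

H_0 = Z,  H_1 = Z ⊕ Z_2,  H_2 = 0.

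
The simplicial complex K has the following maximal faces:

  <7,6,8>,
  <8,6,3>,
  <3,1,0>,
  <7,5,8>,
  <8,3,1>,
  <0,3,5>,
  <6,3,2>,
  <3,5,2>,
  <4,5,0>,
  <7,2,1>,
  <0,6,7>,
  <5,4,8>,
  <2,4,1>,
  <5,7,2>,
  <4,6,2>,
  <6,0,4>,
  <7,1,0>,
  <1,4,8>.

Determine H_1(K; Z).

H_1 = Z^2.

Take the total order 0 < 1 < 2 < 3 < 4 < 5 < 6 < 7 < 8 on the vertex set. Then K (dimension 2) consists of the simplices:

  0-simplices (9): [0], [1], [2], [3], [4], [5], [6], [7], [8]
  1-simplices (27): (27 of them)
  2-simplices (18): [0,1,3], [0,1,7], [0,3,5], [0,4,5], [0,4,6], [0,6,7], [1,2,4], [1,2,7], [1,3,8], [1,4,8], [2,3,5], [2,3,6], [2,4,6], [2,5,7], [3,6,8], [4,5,8], [5,7,8], [6,7,8]

so the chain groups are C_0 ≅ Z^9, C_1 ≅ Z^27, C_2 ≅ Z^18.

Boundary ∂_1: C_1 → C_0 maps an edge to its endpoints' difference, ∂[p,q] = q − p. For instance
  ∂[1,8] = [8] − [1].
The resulting 9×27 matrix has rank 8, and its Smith normal form has invariant factors (1,1,1,1,1,1,1,1).

The boundary map ∂_2: C_2 → C_1 sends each 2-simplex [p,q,r] to [q,r] − [p,r] + [p,q]. For instance
  ∂[1,2,4] = [2,4] − [1,4] + [1,2],
  ∂[2,5,7] = [5,7] − [2,7] + [2,5].
As a 27×18 matrix over Z this has rank 17, with invariant factors (1,1,1,1,1,1,1,1,1,1,1,1,1,1,1,1,1).

From H_k ≅ ker(∂_k) / im(∂_{k+1}) we obtain:

  H_1: rank ker ∂_1 − rank ∂_2 = (27 − 8) − 17 = 2, and the invariant factors of ∂_2 are all 1, so H_1 ≅ Z^2.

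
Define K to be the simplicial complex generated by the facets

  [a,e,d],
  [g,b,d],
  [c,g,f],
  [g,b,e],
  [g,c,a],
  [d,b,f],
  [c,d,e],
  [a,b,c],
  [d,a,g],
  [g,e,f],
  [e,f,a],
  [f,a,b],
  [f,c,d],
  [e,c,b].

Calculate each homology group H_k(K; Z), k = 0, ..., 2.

H_0 = Z,  H_1 = Z^2,  H_2 = Z.

Fix the vertex order a < b < c < d < e < f < g and write every simplex with vertices in increasing order. Then dim K = 2 and the simplices of K are:

  0-simplices (7): a, b, c, d, e, f, g
  1-simplices (21): ab, ac, ad, ae, af, ag, bc, bd, be, bf, bg, cd, ce, cf, cg, de, df, dg, ef, eg, fg
  2-simplices (14): abc, abf, acg, ade, adg, aef, bce, bdf, bdg, beg, cde, cdf, cfg, efg

giving chain groups C_0 ≅ Z^7, C_1 ≅ Z^21, C_2 ≅ Z^14.

∂_1: C_1 → C_0 is given by ∂[p,q] = [q] − [p]. For instance
  ∂bg = g − b.
As a 7×21 matrix over Z this has rank 6, with invariant factors (1,1,1,1,1,1).

The boundary map ∂_2: C_2 → C_1 maps a triangle to the signed sum of its edges. For instance
  ∂ade = de − ae + ad,
  ∂abf = bf − af + ab.
As a 21×14 matrix over Z this has rank 13, with invariant factors (1,1,1,1,1,1,1,1,1,1,1,1,1).

From H_k ≅ ker(∂_k) / im(∂_{k+1}) we obtain:

  H_0: rank C_0 − rank ∂_1 = 7 − 6 = 1, and the invariant factors of ∂_1 are all 1, so H_0 ≅ Z.
  H_1: rank ker ∂_1 − rank ∂_2 = (21 − 6) − 13 = 2, and the invariant factors of ∂_2 are all 1, so H_1 ≅ Z^2.
  H_2: rank ker ∂_2 − rank ∂_3 = (14 − 13) − 0 = 1, and there is no ∂_3, so H_2 ≅ Z.

As a check, the Euler characteristic is 7 − 21 + 14 = 0, which agrees with 1 − 2 + 1 = 0.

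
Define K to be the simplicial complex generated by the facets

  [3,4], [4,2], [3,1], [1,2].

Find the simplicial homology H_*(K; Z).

We work with the vertex ordering 1 < 2 < 3 < 4. The simplices of K, each written with vertices in increasing order, are:

  0-simplices (4): [1], [2], [3], [4]
  1-simplices (4): [1,2], [1,3], [2,4], [3,4]

so the chain groups are C_0 ≅ Z^4, C_1 ≅ Z^4.

Boundary ∂_1: C_1 → C_0 is given by ∂[p,q] = [q] − [p]. For instance
  ∂[3,4] = [4] − [3].
The resulting 4×4 matrix has rank 3, and its Smith normal form has invariant factors (1,1,1).

Reading off H_k = ker ∂_k / im ∂_{k+1}:

  H_0: rank C_0 − rank ∂_1 = 4 − 3 = 1, and the invariant factors of ∂_1 are all 1, so H_0 ≅ Z.
  H_1: rank ker ∂_1 − rank ∂_2 = (4 − 3) − 0 = 1, and there is no ∂_2, so H_1 ≅ Z.

(K is a triangulation of the circle S^1.)

H_0 = Z,  H_1 = Z.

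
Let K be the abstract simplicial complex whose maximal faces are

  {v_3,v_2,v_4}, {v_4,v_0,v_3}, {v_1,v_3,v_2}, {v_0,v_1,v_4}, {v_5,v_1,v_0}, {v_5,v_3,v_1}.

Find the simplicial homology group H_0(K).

We work with the vertex ordering v_0 < v_1 < v_2 < v_3 < v_4 < v_5. The simplices of K, each written with vertices in increasing order, are:

  0-simplices (6): [v_0], [v_1], [v_2], [v_3], [v_4], [v_5]
  1-simplices (12): [v_0,v_1], [v_0,v_3], [v_0,v_4], [v_0,v_5], [v_1,v_2], [v_1,v_3], [v_1,v_4], [v_1,v_5], [v_2,v_3], [v_2,v_4], [v_3,v_4], [v_3,v_5]
  2-simplices (6): [v_0,v_1,v_4], [v_0,v_1,v_5], [v_0,v_3,v_4], [v_1,v_2,v_3], [v_1,v_3,v_5], [v_2,v_3,v_4]

so the chain groups are C_0 ≅ Z^6, C_1 ≅ Z^12, C_2 ≅ Z^6.

Boundary ∂_1: C_1 → C_0 sends each edge [p,q] (with p < q) to q − p.
This gives a 6×12 integer matrix of rank 5; reducing to Smith normal form yields diagonal entries (1,1,1,1,1).

Boundary ∂_2: C_2 → C_1 maps a triangle to the signed sum of its edges. For instance
  ∂[v_0,v_3,v_4] = [v_3,v_4] − [v_0,v_4] + [v_0,v_3],
  ∂[v_0,v_1,v_4] = [v_1,v_4] − [v_0,v_4] + [v_0,v_1].
The 12×6 boundary matrix has rank 6 and Smith normal form diag(1,1,1,1,1,1).

Computing H_k = (kernel of ∂_k) / (image of ∂_{k+1}):

  H_0: rank C_0 − rank ∂_1 = 6 − 5 = 1, and the invariant factors of ∂_1 are all 1, so H_0 ≅ Z.

H_0 = Z.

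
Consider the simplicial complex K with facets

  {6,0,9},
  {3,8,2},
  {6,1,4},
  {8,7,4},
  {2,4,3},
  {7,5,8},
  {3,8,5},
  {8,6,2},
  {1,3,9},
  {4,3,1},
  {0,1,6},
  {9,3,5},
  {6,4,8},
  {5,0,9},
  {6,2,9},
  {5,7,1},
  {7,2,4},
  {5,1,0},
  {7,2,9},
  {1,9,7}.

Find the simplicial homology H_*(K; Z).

We work with the vertex ordering 0 < 1 < 2 < 3 < 4 < 5 < 6 < 7 < 8 < 9. The simplices of K, each written with vertices in increasing order, are:

  0-simplices (10): [0], [1], [2], [3], [4], [5], [6], [7], [8], [9]
  1-simplices (30): (30 of them)
  2-simplices (20): (20 of them)

giving chain groups C_0 ≅ Z^10, C_1 ≅ Z^30, C_2 ≅ Z^20.

The boundary map ∂_1: C_1 → C_0 is given by ∂[p,q] = [q] − [p]. For instance
  ∂[1,9] = [9] − [1].
The 10×30 boundary matrix has rank 9 and Smith normal form diag(1,1,1,1,1,1,1,1,1).

∂_2: C_2 → C_1 maps a triangle to the signed sum of its edges. For instance
  ∂[0,1,5] = [1,5] − [0,5] + [0,1],
  ∂[5,7,8] = [7,8] − [5,8] + [5,7].
The resulting 30×20 matrix has rank 20, and its Smith normal form has invariant factors (1,1,1,1,1,1,1,1,1,1,1,1,1,1,1,1,1,1,1,2).

Computing H_k = (kernel of ∂_k) / (image of ∂_{k+1}):

  H_0: rank C_0 − rank ∂_1 = 10 − 9 = 1, and the invariant factors of ∂_1 are all 1, so H_0 = Z.
  H_1: rank ker ∂_1 − rank ∂_2 = (30 − 9) − 20 = 1, and ∂_2 has invariant factor 2 > 1, so H_1 = Z × Z/2.
  H_2: rank ker ∂_2 − rank ∂_3 = (20 − 20) − 0 = 0, and there is no ∂_3, so H_2 = 0.

As a check, the Euler characteristic is 10 − 30 + 20 = 0, which agrees with 1 − 1 + 0 = 0.

H_0 = Z,  H_1 = Z × Z/2,  H_2 = 0.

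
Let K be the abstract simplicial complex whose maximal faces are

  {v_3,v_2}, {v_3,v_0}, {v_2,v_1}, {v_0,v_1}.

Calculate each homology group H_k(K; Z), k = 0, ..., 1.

H_0 = Z,  H_1 = Z.

Take the total order v_0 < v_1 < v_2 < v_3 on the vertex set. Then K (dimension 1) consists of the simplices:

  0-simplices (4): [v_0], [v_1], [v_2], [v_3]
  1-simplices (4): [v_0,v_1], [v_0,v_3], [v_1,v_2], [v_2,v_3]

Hence C_0 ≅ Z^4, C_1 ≅ Z^4.

The boundary map ∂_1: C_1 → C_0 sends each edge [p,q] (with p < q) to q − p. For instance
  ∂[v_2,v_3] = [v_3] − [v_2].
The resulting 4×4 matrix has rank 3, and its Smith normal form has invariant factors (1,1,1).

Reading off H_k = ker ∂_k / im ∂_{k+1}:

  H_0: rank C_0 − rank ∂_1 = 4 − 3 = 1, and the invariant factors of ∂_1 are all 1, so H_0 ≅ Z.
  H_1: rank ker ∂_1 − rank ∂_2 = (4 − 3) − 0 = 1, and there is no ∂_2, so H_1 ≅ Z.

As a check, the Euler characteristic is 4 − 4 = 0, which agrees with 1 − 1 = 0.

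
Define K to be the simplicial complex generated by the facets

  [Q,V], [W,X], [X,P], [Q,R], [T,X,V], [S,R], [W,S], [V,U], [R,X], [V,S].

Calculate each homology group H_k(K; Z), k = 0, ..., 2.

H_0 = Z,  H_1 = Z^3,  H_2 = 0.

We work with the vertex ordering P < Q < R < S < T < U < V < W < X. The simplices of K, each written with vertices in increasing order, are:

  0-simplices (9): P, Q, R, S, T, U, V, W, X
  1-simplices (12): PX, QR, QV, RS, RX, SV, SW, TV, TX, UV, VX, WX
  2-simplices (1): TVX

so the chain groups are C_0 ≅ Z^9, C_1 ≅ Z^12, C_2 ≅ Z^1.

∂_1: C_1 → C_0 sends each edge [p,q] (with p < q) to q − p. For instance
  ∂SV = V − S.
As a 9×12 matrix over Z this has rank 8, with invariant factors (1,1,1,1,1,1,1,1).

Boundary ∂_2: C_2 → C_1 sends each 2-simplex [p,q,r] to [q,r] − [p,r] + [p,q]. For instance
  ∂TVX = VX − TX + TV.
This gives a 12×1 integer matrix of rank 1; reducing to Smith normal form yields diagonal entries (1).

Computing H_k = (kernel of ∂_k) / (image of ∂_{k+1}):

  H_0: rank C_0 − rank ∂_1 = 9 − 8 = 1, and the invariant factors of ∂_1 are all 1, so H_0 = Z.
  H_1: rank ker ∂_1 − rank ∂_2 = (12 − 8) − 1 = 3, and the invariant factors of ∂_2 are all 1, so H_1 = Z^3.
  H_2: rank ker ∂_2 − rank ∂_3 = (1 − 1) − 0 = 0, and there is no ∂_3, so H_2 = 0.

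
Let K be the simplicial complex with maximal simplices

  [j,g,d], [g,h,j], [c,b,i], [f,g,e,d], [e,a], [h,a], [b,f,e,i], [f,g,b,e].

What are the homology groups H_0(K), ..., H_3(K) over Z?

Fix the vertex order a < b < c < d < e < f < g < h < i < j and write every simplex with vertices in increasing order. Then dim K = 3 and the simplices of K are:

  0-simplices (10): a, b, c, d, e, f, g, h, i, j
  1-simplices (20): ae, ah, bc, be, bf, bg, bi, ci, de, df, dg, dj, ef, eg, ei, fg, fi, gh, gj, hj
  2-simplices (13): bci, bef, beg, bei, bfg, bfi, def, deg, dfg, dgj, efg, efi, ghj
  3-simplices (3): befg, befi, defg

so the chain groups are C_0 ≅ Z^10, C_1 ≅ Z^20, C_2 ≅ Z^13, C_3 ≅ Z^3.

Boundary ∂_1: C_1 → C_0 maps an edge to its endpoints' difference, ∂[p,q] = q − p. For instance
  ∂ei = i − e.
The resulting 10×20 matrix has rank 9, and its Smith normal form has invariant factors (1,1,1,1,1,1,1,1,1).

Boundary ∂_2: C_2 → C_1 maps a triangle to the signed sum of its edges. For instance
  ∂bef = ef − bf + be,
  ∂deg = eg − dg + de.
The resulting 20×13 matrix has rank 10, and its Smith normal form has invariant factors (1,1,1,1,1,1,1,1,1,1).

Boundary ∂_3: C_3 → C_2 sends each 3-simplex σ to the alternating sum Σ_i (−1)^i (σ with its i-th vertex removed). For instance
  ∂befg = efg − bfg + beg − bef,
  ∂defg = efg − dfg + deg − def.
The 13×3 boundary matrix has rank 3 and Smith normal form diag(1,1,1).

Computing H_k = (kernel of ∂_k) / (image of ∂_{k+1}):

  H_0: rank C_0 − rank ∂_1 = 10 − 9 = 1, and the invariant factors of ∂_1 are all 1, so H_0 ≅ Z.
  H_1: rank ker ∂_1 − rank ∂_2 = (20 − 9) − 10 = 1, and the invariant factors of ∂_2 are all 1, so H_1 ≅ Z.
  H_2: rank ker ∂_2 − rank ∂_3 = (13 − 10) − 3 = 0, and the invariant factors of ∂_3 are all 1, so H_2 ≅ 0.
  H_3: rank ker ∂_3 − rank ∂_4 = (3 − 3) − 0 = 0, and there is no ∂_4, so H_3 ≅ 0.

As a check, the Euler characteristic is 10 − 20 + 13 − 3 = 0, which agrees with 1 − 1 + 0 − 0 = 0.

H_0 = Z,  H_1 = Z,  H_2 = 0,  H_3 = 0.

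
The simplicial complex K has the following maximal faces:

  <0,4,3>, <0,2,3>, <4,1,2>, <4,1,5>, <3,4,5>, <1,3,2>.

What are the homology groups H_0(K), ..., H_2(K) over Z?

H_0 ≅ Z,  H_1 ≅ Z,  H_2 = 0.

Order the vertices as 0 < 1 < 2 < 3 < 4 < 5. Listing each simplex with vertices in this order, K has dimension 2 with simplices:

  0-simplices (6): [0], [1], [2], [3], [4], [5]
  1-simplices (12): [0,2], [0,3], [0,4], [1,2], [1,3], [1,4], [1,5], [2,3], [2,4], [3,4], [3,5], [4,5]
  2-simplices (6): [0,2,3], [0,3,4], [1,2,3], [1,2,4], [1,4,5], [3,4,5]

Hence C_0 ≅ Z^6, C_1 ≅ Z^12, C_2 ≅ Z^6.

Boundary ∂_1: C_1 → C_0 maps an edge to its endpoints' difference, ∂[p,q] = q − p.
As a 6×12 matrix over Z this has rank 5, with invariant factors (1,1,1,1,1).

Boundary ∂_2: C_2 → C_1 maps a triangle to the signed sum of its edges. For instance
  ∂[1,2,3] = [2,3] − [1,3] + [1,2],
  ∂[3,4,5] = [4,5] − [3,5] + [3,4].
The resulting 12×6 matrix has rank 6, and its Smith normal form has invariant factors (1,1,1,1,1,1).

Now H_k = ker ∂_k / im ∂_{k+1}, so:

  H_0: rank C_0 − rank ∂_1 = 6 − 5 = 1, and the invariant factors of ∂_1 are all 1, so H_0 ≅ Z.
  H_1: rank ker ∂_1 − rank ∂_2 = (12 − 5) − 6 = 1, and the invariant factors of ∂_2 are all 1, so H_1 ≅ Z.
  H_2: rank ker ∂_2 − rank ∂_3 = (6 − 6) − 0 = 0, and there is no ∂_3, so H_2 ≅ 0.

As a check, the Euler characteristic is 6 − 12 + 6 = 0, which agrees with 1 − 1 + 0 = 0.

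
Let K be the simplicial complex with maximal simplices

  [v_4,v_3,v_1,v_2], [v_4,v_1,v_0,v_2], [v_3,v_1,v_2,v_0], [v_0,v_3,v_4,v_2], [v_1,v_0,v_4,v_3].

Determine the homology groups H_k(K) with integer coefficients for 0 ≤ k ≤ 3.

Order the vertices as v_0 < v_1 < v_2 < v_3 < v_4. Listing each simplex with vertices in this order, K has dimension 3 with simplices:

  0-simplices (5): [v_0], [v_1], [v_2], [v_3], [v_4]
  1-simplices (10): [v_0,v_1], [v_0,v_2], [v_0,v_3], [v_0,v_4], [v_1,v_2], [v_1,v_3], [v_1,v_4], [v_2,v_3], [v_2,v_4], [v_3,v_4]
  2-simplices (10): [v_0,v_1,v_2], [v_0,v_1,v_3], [v_0,v_1,v_4], [v_0,v_2,v_3], [v_0,v_2,v_4], [v_0,v_3,v_4], [v_1,v_2,v_3], [v_1,v_2,v_4], [v_1,v_3,v_4], [v_2,v_3,v_4]
  3-simplices (5): [v_0,v_1,v_2,v_3], [v_0,v_1,v_2,v_4], [v_0,v_1,v_3,v_4], [v_0,v_2,v_3,v_4], [v_1,v_2,v_3,v_4]

giving chain groups C_0 ≅ Z^5, C_1 ≅ Z^10, C_2 ≅ Z^10, C_3 ≅ Z^5.

Boundary ∂_1: C_1 → C_0 is given by ∂[p,q] = [q] − [p].
As a 5×10 matrix over Z this has rank 4, with invariant factors (1,1,1,1).

The boundary map ∂_2: C_2 → C_1 maps a triangle to the signed sum of its edges. For instance
  ∂[v_0,v_1,v_3] = [v_1,v_3] − [v_0,v_3] + [v_0,v_1],
  ∂[v_1,v_2,v_3] = [v_2,v_3] − [v_1,v_3] + [v_1,v_2].
The resulting 10×10 matrix has rank 6, and its Smith normal form has invariant factors (1,1,1,1,1,1).

Boundary ∂_3: C_3 → C_2 sends each 3-simplex σ to the alternating sum Σ_i (−1)^i (σ with its i-th vertex removed). For instance
  ∂[v_0,v_1,v_2,v_4] = [v_1,v_2,v_4] − [v_0,v_2,v_4] + [v_0,v_1,v_4] − [v_0,v_1,v_2],
  ∂[v_0,v_2,v_3,v_4] = [v_2,v_3,v_4] − [v_0,v_3,v_4] + [v_0,v_2,v_4] − [v_0,v_2,v_3].
This gives a 10×5 integer matrix of rank 4; reducing to Smith normal form yields diagonal entries (1,1,1,1).

From H_k ≅ ker(∂_k) / im(∂_{k+1}) we obtain:

  H_0: rank C_0 − rank ∂_1 = 5 − 4 = 1, and the invariant factors of ∂_1 are all 1, so H_0 ≅ Z.
  H_1: rank ker ∂_1 − rank ∂_2 = (10 − 4) − 6 = 0, and the invariant factors of ∂_2 are all 1, so H_1 ≅ 0.
  H_2: rank ker ∂_2 − rank ∂_3 = (10 − 6) − 4 = 0, and the invariant factors of ∂_3 are all 1, so H_2 ≅ 0.
  H_3: rank ker ∂_3 − rank ∂_4 = (5 − 4) − 0 = 1, and there is no ∂_4, so H_3 ≅ Z.

H_0 = Z,  H_1 = 0,  H_2 = 0,  H_3 = Z.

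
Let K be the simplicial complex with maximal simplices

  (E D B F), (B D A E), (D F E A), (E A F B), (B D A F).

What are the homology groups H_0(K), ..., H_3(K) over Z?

Fix the vertex order A < B < D < E < F and write every simplex with vertices in increasing order. Then dim K = 3 and the simplices of K are:

  0-simplices (5): A, B, D, E, F
  1-simplices (10): AB, AD, AE, AF, BD, BE, BF, DE, DF, EF
  2-simplices (10): ABD, ABE, ABF, ADE, ADF, AEF, BDE, BDF, BEF, DEF
  3-simplices (5): ABDE, ABDF, ABEF, ADEF, BDEF

giving chain groups C_0 ≅ Z^5, C_1 ≅ Z^10, C_2 ≅ Z^10, C_3 ≅ Z^5.

∂_1: C_1 → C_0 maps an edge to its endpoints' difference, ∂[p,q] = q − p.
The resulting 5×10 matrix has rank 4, and its Smith normal form has invariant factors (1,1,1,1).

The boundary map ∂_2: C_2 → C_1 sends each 2-simplex [p,q,r] to [q,r] − [p,r] + [p,q]. For instance
  ∂BDF = DF − BF + BD,
  ∂ABF = BF − AF + AB.
The resulting 10×10 matrix has rank 6, and its Smith normal form has invariant factors (1,1,1,1,1,1).

The boundary map ∂_3: C_3 → C_2 sends each 3-simplex σ to the alternating sum Σ_i (−1)^i (σ with its i-th vertex removed). For instance
  ∂ABDF = BDF − ADF + ABF − ABD,
  ∂ABEF = BEF − AEF + ABF − ABE.
This gives a 10×5 integer matrix of rank 4; reducing to Smith normal form yields diagonal entries (1,1,1,1).

Reading off H_k = ker ∂_k / im ∂_{k+1}:

  H_0: rank C_0 − rank ∂_1 = 5 − 4 = 1, and the invariant factors of ∂_1 are all 1, so H_0 = Z.
  H_1: rank ker ∂_1 − rank ∂_2 = (10 − 4) − 6 = 0, and the invariant factors of ∂_2 are all 1, so H_1 = 0.
  H_2: rank ker ∂_2 − rank ∂_3 = (10 − 6) − 4 = 0, and the invariant factors of ∂_3 are all 1, so H_2 = 0.
  H_3: rank ker ∂_3 − rank ∂_4 = (5 − 4) − 0 = 1, and there is no ∂_4, so H_3 = Z.

H_0 ≅ Z,  H_1 = 0,  H_2 = 0,  H_3 ≅ Z.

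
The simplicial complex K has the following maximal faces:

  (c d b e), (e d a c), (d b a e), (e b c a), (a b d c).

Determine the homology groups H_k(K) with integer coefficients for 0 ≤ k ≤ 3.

H_0 = Z,  H_1 = 0,  H_2 = 0,  H_3 = Z.

We work with the vertex ordering a < b < c < d < e. The simplices of K, each written with vertices in increasing order, are:

  0-simplices (5): a, b, c, d, e
  1-simplices (10): ab, ac, ad, ae, bc, bd, be, cd, ce, de
  2-simplices (10): abc, abd, abe, acd, ace, ade, bcd, bce, bde, cde
  3-simplices (5): abcd, abce, abde, acde, bcde

giving chain groups C_0 ≅ Z^5, C_1 ≅ Z^10, C_2 ≅ Z^10, C_3 ≅ Z^5.

∂_1: C_1 → C_0 is given by ∂[p,q] = [q] − [p].
This gives a 5×10 integer matrix of rank 4; reducing to Smith normal form yields diagonal entries (1,1,1,1).

The boundary map ∂_2: C_2 → C_1 acts by ∂[p,q,r] = [q,r] − [p,r] + [p,q]. For instance
  ∂abc = bc − ac + ab,
  ∂ade = de − ae + ad.
This gives a 10×10 integer matrix of rank 6; reducing to Smith normal form yields diagonal entries (1,1,1,1,1,1).

∂_3: C_3 → C_2 sends each 3-simplex σ to the alternating sum Σ_i (−1)^i (σ with its i-th vertex removed). For instance
  ∂bcde = cde − bde + bce − bcd,
  ∂abde = bde − ade + abe − abd.
As a 10×5 matrix over Z this has rank 4, with invariant factors (1,1,1,1).

Reading off H_k = ker ∂_k / im ∂_{k+1}:

  H_0: rank C_0 − rank ∂_1 = 5 − 4 = 1, and the invariant factors of ∂_1 are all 1, so H_0 = Z.
  H_1: rank ker ∂_1 − rank ∂_2 = (10 − 4) − 6 = 0, and the invariant factors of ∂_2 are all 1, so H_1 = 0.
  H_2: rank ker ∂_2 − rank ∂_3 = (10 − 6) − 4 = 0, and the invariant factors of ∂_3 are all 1, so H_2 = 0.
  H_3: rank ker ∂_3 − rank ∂_4 = (5 − 4) − 0 = 1, and there is no ∂_4, so H_3 = Z.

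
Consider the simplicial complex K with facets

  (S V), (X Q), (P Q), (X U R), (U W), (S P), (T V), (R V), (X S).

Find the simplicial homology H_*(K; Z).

H_0 ≅ Z,  H_1 ≅ Z^2,  H_2 = 0.

Take the total order P < Q < R < S < T < U < V < W < X on the vertex set. Then K (dimension 2) consists of the simplices:

  0-simplices (9): P, Q, R, S, T, U, V, W, X
  1-simplices (11): PQ, PS, QX, RU, RV, RX, SV, SX, TV, UW, UX
  2-simplices (1): RUX

so the chain groups are C_0 ≅ Z^9, C_1 ≅ Z^11, C_2 ≅ Z^1.

∂_1: C_1 → C_0 maps an edge to its endpoints' difference, ∂[p,q] = q − p. For instance
  ∂SX = X − S.
The 9×11 boundary matrix has rank 8 and Smith normal form diag(1,1,1,1,1,1,1,1).

Boundary ∂_2: C_2 → C_1 acts by ∂[p,q,r] = [q,r] − [p,r] + [p,q]. For instance
  ∂RUX = UX − RX + RU.
The resulting 11×1 matrix has rank 1, and its Smith normal form has invariant factors (1).

Computing H_k = (kernel of ∂_k) / (image of ∂_{k+1}):

  H_0: rank C_0 − rank ∂_1 = 9 − 8 = 1, and the invariant factors of ∂_1 are all 1, so H_0 = Z.
  H_1: rank ker ∂_1 − rank ∂_2 = (11 − 8) − 1 = 2, and the invariant factors of ∂_2 are all 1, so H_1 = Z^2.
  H_2: rank ker ∂_2 − rank ∂_3 = (1 − 1) − 0 = 0, and there is no ∂_3, so H_2 = 0.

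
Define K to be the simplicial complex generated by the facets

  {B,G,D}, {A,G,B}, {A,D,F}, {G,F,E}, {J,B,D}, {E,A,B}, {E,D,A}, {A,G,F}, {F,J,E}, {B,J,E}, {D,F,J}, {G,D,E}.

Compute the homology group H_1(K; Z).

We work with the vertex ordering A < B < D < E < F < G < J. The simplices of K, each written with vertices in increasing order, are:

  0-simplices (7): A, B, D, E, F, G, J
  1-simplices (18): AB, AD, AE, AF, AG, BD, BE, BG, BJ, DE, DF, DG, DJ, EF, EG, EJ, FG, FJ
  2-simplices (12): ABE, ABG, ADE, ADF, AFG, BDG, BDJ, BEJ, DEG, DFJ, EFG, EFJ

giving chain groups C_0 ≅ Z^7, C_1 ≅ Z^18, C_2 ≅ Z^12.

∂_1: C_1 → C_0 is given by ∂[p,q] = [q] − [p].
The 7×18 boundary matrix has rank 6 and Smith normal form diag(1,1,1,1,1,1).

Boundary ∂_2: C_2 → C_1 sends each 2-simplex [p,q,r] to [q,r] − [p,r] + [p,q]. For instance
  ∂DEG = EG − DG + DE,
  ∂EFJ = FJ − EJ + EF.
This gives a 18×12 integer matrix of rank 12; reducing to Smith normal form yields diagonal entries (1,1,1,1,1,1,1,1,1,1,1,2).

Reading off H_k = ker ∂_k / im ∂_{k+1}:

  H_1: rank ker ∂_1 − rank ∂_2 = (18 − 6) − 12 = 0, and ∂_2 has invariant factor 2 > 1, so H_1 ≅ Z/2.

(K is a triangulation of the real projective plane RP^2.)

H_1 = Z/2.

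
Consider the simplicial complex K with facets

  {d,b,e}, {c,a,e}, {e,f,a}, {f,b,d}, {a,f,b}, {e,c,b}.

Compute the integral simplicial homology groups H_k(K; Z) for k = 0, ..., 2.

H_0 ≅ Z,  H_1 ≅ Z,  H_2 = 0.

Take the total order a < b < c < d < e < f on the vertex set. Then K (dimension 2) consists of the simplices:

  0-simplices (6): a, b, c, d, e, f
  1-simplices (12): ab, ac, ae, af, bc, bd, be, bf, ce, de, df, ef
  2-simplices (6): abf, ace, aef, bce, bde, bdf

so the chain groups are C_0 ≅ Z^6, C_1 ≅ Z^12, C_2 ≅ Z^6.

Boundary ∂_1: C_1 → C_0 is given by ∂[p,q] = [q] − [p]. For instance
  ∂ac = c − a.
As a 6×12 matrix over Z this has rank 5, with invariant factors (1,1,1,1,1).

∂_2: C_2 → C_1 sends each 2-simplex [p,q,r] to [q,r] − [p,r] + [p,q]. For instance
  ∂aef = ef − af + ae,
  ∂bde = de − be + bd.
The 12×6 boundary matrix has rank 6 and Smith normal form diag(1,1,1,1,1,1).

Computing H_k = (kernel of ∂_k) / (image of ∂_{k+1}):

  H_0: rank C_0 − rank ∂_1 = 6 − 5 = 1, and the invariant factors of ∂_1 are all 1, so H_0 = Z.
  H_1: rank ker ∂_1 − rank ∂_2 = (12 − 5) − 6 = 1, and the invariant factors of ∂_2 are all 1, so H_1 = Z.
  H_2: rank ker ∂_2 − rank ∂_3 = (6 − 6) − 0 = 0, and there is no ∂_3, so H_2 = 0.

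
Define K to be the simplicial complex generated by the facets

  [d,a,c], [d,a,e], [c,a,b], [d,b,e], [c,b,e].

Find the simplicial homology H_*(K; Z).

Order the vertices as a < b < c < d < e. Listing each simplex with vertices in this order, K has dimension 2 with simplices:

  0-simplices (5): a, b, c, d, e
  1-simplices (10): ab, ac, ad, ae, bc, bd, be, cd, ce, de
  2-simplices (5): abc, acd, ade, bce, bde

so the chain groups are C_0 ≅ Z^5, C_1 ≅ Z^10, C_2 ≅ Z^5.

The boundary map ∂_1: C_1 → C_0 maps an edge to its endpoints' difference, ∂[p,q] = q − p. For instance
  ∂ce = e − c.
The 5×10 boundary matrix has rank 4 and Smith normal form diag(1,1,1,1).

Boundary ∂_2: C_2 → C_1 sends each 2-simplex [p,q,r] to [q,r] − [p,r] + [p,q]. For instance
  ∂abc = bc − ac + ab,
  ∂bde = de − be + bd.
As a 10×5 matrix over Z this has rank 5, with invariant factors (1,1,1,1,1).

From H_k ≅ ker(∂_k) / im(∂_{k+1}) we obtain:

  H_0: rank C_0 − rank ∂_1 = 5 − 4 = 1, and the invariant factors of ∂_1 are all 1, so H_0 ≅ Z.
  H_1: rank ker ∂_1 − rank ∂_2 = (10 − 4) − 5 = 1, and the invariant factors of ∂_2 are all 1, so H_1 ≅ Z.
  H_2: rank ker ∂_2 − rank ∂_3 = (5 − 5) − 0 = 0, and there is no ∂_3, so H_2 ≅ 0.

H_0 ≅ Z,  H_1 ≅ Z,  H_2 = 0.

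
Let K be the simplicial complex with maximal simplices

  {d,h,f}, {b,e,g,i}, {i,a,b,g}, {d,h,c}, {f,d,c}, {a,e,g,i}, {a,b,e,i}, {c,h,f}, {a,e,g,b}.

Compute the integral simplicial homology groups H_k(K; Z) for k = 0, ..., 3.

We work with the vertex ordering a < b < c < d < e < f < g < h < i. The simplices of K, each written with vertices in increasing order, are:

  0-simplices (9): a, b, c, d, e, f, g, h, i
  1-simplices (16): ab, ae, ag, ai, be, bg, bi, cd, cf, ch, df, dh, eg, ei, fh, gi
  2-simplices (14): abe, abg, abi, aeg, aei, agi, beg, bei, bgi, cdf, cdh, cfh, dfh, egi
  3-simplices (5): abeg, abei, abgi, aegi, begi

so the chain groups are C_0 ≅ Z^9, C_1 ≅ Z^16, C_2 ≅ Z^14, C_3 ≅ Z^5.

The boundary map ∂_1: C_1 → C_0 sends each edge [p,q] (with p < q) to q − p.
The 9×16 boundary matrix has rank 7 and Smith normal form diag(1,1,1,1,1,1,1).

The boundary map ∂_2: C_2 → C_1 sends each 2-simplex [p,q,r] to [q,r] − [p,r] + [p,q]. For instance
  ∂abe = be − ae + ab,
  ∂egi = gi − ei + eg.
This gives a 16×14 integer matrix of rank 9; reducing to Smith normal form yields diagonal entries (1,1,1,1,1,1,1,1,1).

∂_3: C_3 → C_2 sends each 3-simplex σ to the alternating sum Σ_i (−1)^i (σ with its i-th vertex removed). For instance
  ∂aegi = egi − agi + aei − aeg,
  ∂begi = egi − bgi + bei − beg.
The 14×5 boundary matrix has rank 4 and Smith normal form diag(1,1,1,1).

Now H_k = ker ∂_k / im ∂_{k+1}, so:

  H_0: rank C_0 − rank ∂_1 = 9 − 7 = 2, and the invariant factors of ∂_1 are all 1, so H_0 = Z^2.
  H_1: rank ker ∂_1 − rank ∂_2 = (16 − 7) − 9 = 0, and the invariant factors of ∂_2 are all 1, so H_1 = 0.
  H_2: rank ker ∂_2 − rank ∂_3 = (14 − 9) − 4 = 1, and the invariant factors of ∂_3 are all 1, so H_2 = Z.
  H_3: rank ker ∂_3 − rank ∂_4 = (5 − 4) − 0 = 1, and there is no ∂_4, so H_3 = Z.

As a check, the Euler characteristic is 9 − 16 + 14 − 5 = 2, which agrees with 2 − 0 + 1 − 1 = 2.

H_0 ≅ Z^2,  H_1 = 0,  H_2 ≅ Z,  H_3 ≅ Z.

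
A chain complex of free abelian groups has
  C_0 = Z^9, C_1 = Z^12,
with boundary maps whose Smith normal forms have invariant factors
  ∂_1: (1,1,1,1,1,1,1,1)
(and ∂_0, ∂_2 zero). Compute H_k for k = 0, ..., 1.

H_0 ≅ Z,  H_1 ≅ Z^4.

H_0: b_0 = 9 − 0 − 8 = 1; torsion from ∂_1 factors > 1: none. So H_0 ≅ Z.
H_1: b_1 = 12 − 8 − 0 = 4; torsion from ∂_2 factors > 1: none. So H_1 ≅ Z^4.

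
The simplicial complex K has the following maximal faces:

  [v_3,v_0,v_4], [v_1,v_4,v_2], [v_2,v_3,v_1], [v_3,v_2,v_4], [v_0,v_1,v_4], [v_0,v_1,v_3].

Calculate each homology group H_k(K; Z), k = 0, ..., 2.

H_0 = Z,  H_1 = 0,  H_2 = Z.

Fix the vertex order v_0 < v_1 < v_2 < v_3 < v_4 and write every simplex with vertices in increasing order. Then dim K = 2 and the simplices of K are:

  0-simplices (5): [v_0], [v_1], [v_2], [v_3], [v_4]
  1-simplices (9): [v_0,v_1], [v_0,v_3], [v_0,v_4], [v_1,v_2], [v_1,v_3], [v_1,v_4], [v_2,v_3], [v_2,v_4], [v_3,v_4]
  2-simplices (6): [v_0,v_1,v_3], [v_0,v_1,v_4], [v_0,v_3,v_4], [v_1,v_2,v_3], [v_1,v_2,v_4], [v_2,v_3,v_4]

Hence C_0 ≅ Z^5, C_1 ≅ Z^9, C_2 ≅ Z^6.

Boundary ∂_1: C_1 → C_0 maps an edge to its endpoints' difference, ∂[p,q] = q − p. For instance
  ∂[v_2,v_4] = [v_4] − [v_2].
This gives a 5×9 integer matrix of rank 4; reducing to Smith normal form yields diagonal entries (1,1,1,1).

Boundary ∂_2: C_2 → C_1 maps a triangle to the signed sum of its edges. For instance
  ∂[v_2,v_3,v_4] = [v_3,v_4] − [v_2,v_4] + [v_2,v_3],
  ∂[v_0,v_3,v_4] = [v_3,v_4] − [v_0,v_4] + [v_0,v_3].
This gives a 9×6 integer matrix of rank 5; reducing to Smith normal form yields diagonal entries (1,1,1,1,1).

Now H_k = ker ∂_k / im ∂_{k+1}, so:

  H_0: rank C_0 − rank ∂_1 = 5 − 4 = 1, and the invariant factors of ∂_1 are all 1, so H_0 ≅ Z.
  H_1: rank ker ∂_1 − rank ∂_2 = (9 − 4) − 5 = 0, and the invariant factors of ∂_2 are all 1, so H_1 ≅ 0.
  H_2: rank ker ∂_2 − rank ∂_3 = (6 − 5) − 0 = 1, and there is no ∂_3, so H_2 ≅ Z.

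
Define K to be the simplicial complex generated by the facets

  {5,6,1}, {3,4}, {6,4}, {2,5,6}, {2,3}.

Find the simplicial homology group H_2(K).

H_2 = 0.

Take the total order 1 < 2 < 3 < 4 < 5 < 6 on the vertex set. Then K (dimension 2) consists of the simplices:

  0-simplices (6): [1], [2], [3], [4], [5], [6]
  1-simplices (8): [1,5], [1,6], [2,3], [2,5], [2,6], [3,4], [4,6], [5,6]
  2-simplices (2): [1,5,6], [2,5,6]

Hence C_0 ≅ Z^6, C_1 ≅ Z^8, C_2 ≅ Z^2.

The boundary map ∂_1: C_1 → C_0 maps an edge to its endpoints' difference, ∂[p,q] = q − p.
As a 6×8 matrix over Z this has rank 5, with invariant factors (1,1,1,1,1).

∂_2: C_2 → C_1 maps a triangle to the signed sum of its edges. For instance
  ∂[1,5,6] = [5,6] − [1,6] + [1,5],
  ∂[2,5,6] = [5,6] − [2,6] + [2,5].
This gives a 8×2 integer matrix of rank 2; reducing to Smith normal form yields diagonal entries (1,1).

Computing H_k = (kernel of ∂_k) / (image of ∂_{k+1}):

  H_2: rank ker ∂_2 − rank ∂_3 = (2 − 2) − 0 = 0, and there is no ∂_3, so H_2 ≅ 0.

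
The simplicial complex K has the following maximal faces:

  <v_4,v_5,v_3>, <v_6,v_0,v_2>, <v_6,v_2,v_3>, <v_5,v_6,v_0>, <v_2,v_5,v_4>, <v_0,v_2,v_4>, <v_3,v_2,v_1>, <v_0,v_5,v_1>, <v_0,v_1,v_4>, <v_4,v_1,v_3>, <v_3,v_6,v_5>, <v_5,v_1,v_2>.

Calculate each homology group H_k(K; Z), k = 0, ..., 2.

H_0 ≅ Z,  H_1 ≅ Z/2,  H_2 = 0.

Fix the vertex order v_0 < v_1 < v_2 < v_3 < v_4 < v_5 < v_6 and write every simplex with vertices in increasing order. Then dim K = 2 and the simplices of K are:

  0-simplices (7): [v_0], [v_1], [v_2], [v_3], [v_4], [v_5], [v_6]
  1-simplices (18): (18 of them)
  2-simplices (12): (12 of them)

Hence C_0 ≅ Z^7, C_1 ≅ Z^18, C_2 ≅ Z^12.

The boundary map ∂_1: C_1 → C_0 sends each edge [p,q] (with p < q) to q − p.
The resulting 7×18 matrix has rank 6, and its Smith normal form has invariant factors (1,1,1,1,1,1).

∂_2: C_2 → C_1 acts by ∂[p,q,r] = [q,r] − [p,r] + [p,q]. For instance
  ∂[v_3,v_5,v_6] = [v_5,v_6] − [v_3,v_6] + [v_3,v_5],
  ∂[v_3,v_4,v_5] = [v_4,v_5] − [v_3,v_5] + [v_3,v_4].
The 18×12 boundary matrix has rank 12 and Smith normal form diag(1,1,1,1,1,1,1,1,1,1,1,2).

From H_k ≅ ker(∂_k) / im(∂_{k+1}) we obtain:

  H_0: rank C_0 − rank ∂_1 = 7 − 6 = 1, and the invariant factors of ∂_1 are all 1, so H_0 ≅ Z.
  H_1: rank ker ∂_1 − rank ∂_2 = (18 − 6) − 12 = 0, and ∂_2 has invariant factor 2 > 1, so H_1 ≅ Z/2.
  H_2: rank ker ∂_2 − rank ∂_3 = (12 − 12) − 0 = 0, and there is no ∂_3, so H_2 ≅ 0.

(K is a triangulation of the real projective plane RP^2.)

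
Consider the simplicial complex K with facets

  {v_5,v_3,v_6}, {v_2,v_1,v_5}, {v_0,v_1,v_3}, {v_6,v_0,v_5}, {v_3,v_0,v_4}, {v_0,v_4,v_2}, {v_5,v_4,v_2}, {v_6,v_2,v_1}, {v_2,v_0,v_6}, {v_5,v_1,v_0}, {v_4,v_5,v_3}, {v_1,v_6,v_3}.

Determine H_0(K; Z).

H_0 ≅ Z.

We work with the vertex ordering v_0 < v_1 < v_2 < v_3 < v_4 < v_5 < v_6. The simplices of K, each written with vertices in increasing order, are:

  0-simplices (7): [v_0], [v_1], [v_2], [v_3], [v_4], [v_5], [v_6]
  1-simplices (18): (18 of them)
  2-simplices (12): (12 of them)

so the chain groups are C_0 ≅ Z^7, C_1 ≅ Z^18, C_2 ≅ Z^12.

Boundary ∂_1: C_1 → C_0 sends each edge [p,q] (with p < q) to q − p.
As a 7×18 matrix over Z this has rank 6, with invariant factors (1,1,1,1,1,1).

The boundary map ∂_2: C_2 → C_1 maps a triangle to the signed sum of its edges. For instance
  ∂[v_0,v_2,v_6] = [v_2,v_6] − [v_0,v_6] + [v_0,v_2],
  ∂[v_1,v_3,v_6] = [v_3,v_6] − [v_1,v_6] + [v_1,v_3].
The resulting 18×12 matrix has rank 12, and its Smith normal form has invariant factors (1,1,1,1,1,1,1,1,1,1,1,2).

Now H_k = ker ∂_k / im ∂_{k+1}, so:

  H_0: rank C_0 − rank ∂_1 = 7 − 6 = 1, and the invariant factors of ∂_1 are all 1, so H_0 = Z.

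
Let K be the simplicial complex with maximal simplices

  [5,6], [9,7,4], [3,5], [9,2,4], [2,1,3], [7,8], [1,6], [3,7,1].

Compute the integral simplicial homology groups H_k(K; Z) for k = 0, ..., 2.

Fix the vertex order 1 < 2 < 3 < 4 < 5 < 6 < 7 < 8 < 9 and write every simplex with vertices in increasing order. Then dim K = 2 and the simplices of K are:

  0-simplices (9): [1], [2], [3], [4], [5], [6], [7], [8], [9]
  1-simplices (14): [1,2], [1,3], [1,6], [1,7], [2,3], [2,4], [2,9], [3,5], [3,7], [4,7], [4,9], [5,6], [7,8], [7,9]
  2-simplices (4): [1,2,3], [1,3,7], [2,4,9], [4,7,9]

Hence C_0 ≅ Z^9, C_1 ≅ Z^14, C_2 ≅ Z^4.

Boundary ∂_1: C_1 → C_0 sends each edge [p,q] (with p < q) to q − p.
As a 9×14 matrix over Z this has rank 8, with invariant factors (1,1,1,1,1,1,1,1).

The boundary map ∂_2: C_2 → C_1 maps a triangle to the signed sum of its edges. For instance
  ∂[2,4,9] = [4,9] − [2,9] + [2,4],
  ∂[1,2,3] = [2,3] − [1,3] + [1,2].
This gives a 14×4 integer matrix of rank 4; reducing to Smith normal form yields diagonal entries (1,1,1,1).

From H_k ≅ ker(∂_k) / im(∂_{k+1}) we obtain:

  H_0: rank C_0 − rank ∂_1 = 9 − 8 = 1, and the invariant factors of ∂_1 are all 1, so H_0 = Z.
  H_1: rank ker ∂_1 − rank ∂_2 = (14 − 8) − 4 = 2, and the invariant factors of ∂_2 are all 1, so H_1 = Z^2.
  H_2: rank ker ∂_2 − rank ∂_3 = (4 − 4) − 0 = 0, and there is no ∂_3, so H_2 = 0.

H_0 = Z,  H_1 = Z^2,  H_2 = 0.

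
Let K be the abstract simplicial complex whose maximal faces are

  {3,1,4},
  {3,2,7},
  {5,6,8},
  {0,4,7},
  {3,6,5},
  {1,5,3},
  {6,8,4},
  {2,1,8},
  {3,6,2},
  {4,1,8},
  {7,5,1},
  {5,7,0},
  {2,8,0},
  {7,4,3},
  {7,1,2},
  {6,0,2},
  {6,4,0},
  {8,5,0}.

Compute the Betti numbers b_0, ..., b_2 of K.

b_0 = 1, b_1 = 1, b_2 = 0.

Fix the vertex order 0 < 1 < 2 < 3 < 4 < 5 < 6 < 7 < 8 and write every simplex with vertices in increasing order. Then dim K = 2 and the simplices of K are:

  0-simplices (9): [0], [1], [2], [3], [4], [5], [6], [7], [8]
  1-simplices (27): (27 of them)
  2-simplices (18): [0,2,6], [0,2,8], [0,4,6], [0,4,7], [0,5,7], [0,5,8], [1,2,7], [1,2,8], [1,3,4], [1,3,5], [1,4,8], [1,5,7], [2,3,6], [2,3,7], [3,4,7], [3,5,6], [4,6,8], [5,6,8]

giving chain groups C_0 ≅ Z^9, C_1 ≅ Z^27, C_2 ≅ Z^18.

The boundary map ∂_1: C_1 → C_0 maps an edge to its endpoints' difference, ∂[p,q] = q − p. For instance
  ∂[5,7] = [7] − [5].
This gives a 9×27 integer matrix of rank 8; reducing to Smith normal form yields diagonal entries (1,1,1,1,1,1,1,1).

∂_2: C_2 → C_1 maps a triangle to the signed sum of its edges. For instance
  ∂[1,5,7] = [5,7] − [1,7] + [1,5],
  ∂[2,3,6] = [3,6] − [2,6] + [2,3].
As a 27×18 matrix over Z this has rank 18, with invariant factors (1,1,1,1,1,1,1,1,1,1,1,1,1,1,1,1,1,2).

From H_k ≅ ker(∂_k) / im(∂_{k+1}) we obtain:

  H_0: rank C_0 − rank ∂_1 = 9 − 8 = 1, and the invariant factors of ∂_1 are all 1, so H_0 = Z.
  H_1: rank ker ∂_1 − rank ∂_2 = (27 − 8) − 18 = 1, and ∂_2 has invariant factor 2 > 1, so H_1 = Z ⊕ Z/2Z.
  H_2: rank ker ∂_2 − rank ∂_3 = (18 − 18) − 0 = 0, and there is no ∂_3, so H_2 = 0.

As a check, the Euler characteristic is 9 − 27 + 18 = 0, which agrees with 1 − 1 + 0 = 0.
(K is a triangulation of the Klein bottle.)

Hence the Betti numbers are b_0 = 1, b_1 = 1, b_2 = 0.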